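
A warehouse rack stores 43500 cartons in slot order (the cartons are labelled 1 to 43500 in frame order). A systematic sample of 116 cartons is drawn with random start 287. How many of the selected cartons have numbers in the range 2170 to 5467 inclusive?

k = 43500/116 = 375
First selection ≥ 2170: 287 + ⌈(2170−287)/375⌉·375 = 287 + 6×375 = 2537
Last selection ≤ 5467: 287 + ⌊(5467−287)/375⌋·375 = 287 + 13×375 = 5162
Count = 13 − 6 + 1 = 8

8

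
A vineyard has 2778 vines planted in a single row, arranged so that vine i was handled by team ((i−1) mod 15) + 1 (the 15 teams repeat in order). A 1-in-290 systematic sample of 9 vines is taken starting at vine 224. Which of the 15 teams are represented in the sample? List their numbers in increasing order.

Consecutive selections differ by k = 290, so their team numbers differ by 290 mod 15 = 5.
gcd(290, 15) = 5, so the sample visits 15/5 = 3 distinct residues mod 15.
Start 224 is team 14; the teams hit are 4, 9, 14.

4, 9, 14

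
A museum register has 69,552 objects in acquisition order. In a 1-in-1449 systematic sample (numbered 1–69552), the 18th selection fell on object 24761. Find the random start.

128

k = 1449
r = 24761 − (18−1)×1449 = 24761 − 24633 = 128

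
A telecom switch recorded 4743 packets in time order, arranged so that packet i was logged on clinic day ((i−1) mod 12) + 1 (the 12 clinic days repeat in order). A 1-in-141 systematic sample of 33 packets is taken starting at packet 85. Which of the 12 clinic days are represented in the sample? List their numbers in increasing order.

Consecutive selections differ by k = 141, so their clinic day numbers differ by 141 mod 12 = 9.
gcd(141, 12) = 3, so the sample visits 12/3 = 4 distinct residues mod 12.
Start 85 is clinic day 1; the clinic days hit are 1, 4, 7, 10.

1, 4, 7, 10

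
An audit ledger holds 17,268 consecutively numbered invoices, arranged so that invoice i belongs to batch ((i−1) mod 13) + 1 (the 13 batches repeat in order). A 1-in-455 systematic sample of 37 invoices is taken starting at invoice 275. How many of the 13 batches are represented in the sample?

Consecutive selections differ by k = 455, so their batch numbers differ by 455 mod 13 = 0.
gcd(455, 13) = 13, so the sample visits 13/13 = 1 distinct residues mod 13.
Start 275 is batch 2; the batches hit are 2.

1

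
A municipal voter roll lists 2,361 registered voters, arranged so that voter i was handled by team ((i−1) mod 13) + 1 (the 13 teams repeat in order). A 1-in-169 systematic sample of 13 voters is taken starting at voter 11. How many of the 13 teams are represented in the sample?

Consecutive selections differ by k = 169, so their team numbers differ by 169 mod 13 = 0.
gcd(169, 13) = 13, so the sample visits 13/13 = 1 distinct residues mod 13.
Start 11 is team 11; the teams hit are 11.

1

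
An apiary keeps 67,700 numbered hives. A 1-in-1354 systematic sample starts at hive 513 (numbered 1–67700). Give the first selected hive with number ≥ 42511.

k = 1354
Steps past start: ⌈(42511 − 513)/1354⌉ = ⌈41998/1354⌉ = 32
Selected hive: 513 + 32×1354 = 43841

43841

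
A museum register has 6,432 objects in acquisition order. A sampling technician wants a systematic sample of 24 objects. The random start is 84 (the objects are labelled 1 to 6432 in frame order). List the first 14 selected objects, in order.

k = N/n = 6432/24 = 268
object 1: 84
object 2: 84 + 268 = 352
object 3: 352 + 268 = 620
object 4: 620 + 268 = 888
object 5: 888 + 268 = 1156
object 6: 1156 + 268 = 1424
object 7: 1424 + 268 = 1692
object 8: 1692 + 268 = 1960
object 9: 1960 + 268 = 2228
object 10: 2228 + 268 = 2496
object 11: 2496 + 268 = 2764
object 12: 2764 + 268 = 3032
object 13: 3032 + 268 = 3300
object 14: 3300 + 268 = 3568

84, 352, 620, 888, 1156, 1424, 1692, 1960, 2228, 2496, 2764, 3032, 3300, 3568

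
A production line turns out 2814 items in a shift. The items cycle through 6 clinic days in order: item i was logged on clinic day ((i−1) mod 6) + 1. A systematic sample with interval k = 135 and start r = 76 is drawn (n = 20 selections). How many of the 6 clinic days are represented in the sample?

Consecutive selections differ by k = 135, so their clinic day numbers differ by 135 mod 6 = 3.
gcd(135, 6) = 3, so the sample visits 6/3 = 2 distinct residues mod 6.
Start 76 is clinic day 4; the clinic days hit are 1, 4.

2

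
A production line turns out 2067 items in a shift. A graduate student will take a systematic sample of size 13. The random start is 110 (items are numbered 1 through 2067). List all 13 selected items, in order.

110, 269, 428, 587, 746, 905, 1064, 1223, 1382, 1541, 1700, 1859, 2018

k = N/n = 2067/13 = 159
item 1: 110
item 2: 110 + 159 = 269
item 3: 269 + 159 = 428
item 4: 428 + 159 = 587
item 5: 587 + 159 = 746
item 6: 746 + 159 = 905
item 7: 905 + 159 = 1064
item 8: 1064 + 159 = 1223
item 9: 1223 + 159 = 1382
item 10: 1382 + 159 = 1541
item 11: 1541 + 159 = 1700
item 12: 1700 + 159 = 1859
item 13: 1859 + 159 = 2018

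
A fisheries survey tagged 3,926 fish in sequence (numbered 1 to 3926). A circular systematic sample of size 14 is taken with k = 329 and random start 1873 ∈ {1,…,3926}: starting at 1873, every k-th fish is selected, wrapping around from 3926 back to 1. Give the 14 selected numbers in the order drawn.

1873, 2202, 2531, 2860, 3189, 3518, 3847, 250, 579, 908, 1237, 1566, 1895, 2224

Selection 1: 1873
Selection 2: 1873 + 329 = 2202
Selection 3: 2202 + 329 = 2531
Selection 4: 2531 + 329 = 2860
Selection 5: 2860 + 329 = 3189
Selection 6: 3189 + 329 = 3518
Selection 7: 3518 + 329 = 3847
Selection 8: 3847 + 329 = 4176 → 4176 − 3926 = 250
Selection 9: 250 + 329 = 579
Selection 10: 579 + 329 = 908
Selection 11: 908 + 329 = 1237
Selection 12: 1237 + 329 = 1566
Selection 13: 1566 + 329 = 1895
Selection 14: 1895 + 329 = 2224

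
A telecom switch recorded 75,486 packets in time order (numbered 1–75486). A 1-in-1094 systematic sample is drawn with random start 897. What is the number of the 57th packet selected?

k = 1094
57th selection = r + (57−1)·k = 897 + 56×1094 = 897 + 61264 = 62161

62161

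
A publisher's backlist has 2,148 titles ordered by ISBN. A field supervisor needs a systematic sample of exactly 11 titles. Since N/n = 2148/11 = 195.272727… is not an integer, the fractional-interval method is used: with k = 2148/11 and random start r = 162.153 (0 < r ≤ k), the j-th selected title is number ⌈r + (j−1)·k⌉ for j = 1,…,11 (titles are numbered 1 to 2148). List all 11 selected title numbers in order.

j=1: r + 0k = 162.153 → ⌈·⌉ = 163
j=2: r + 1k = 357.425727… → ⌈·⌉ = 358
j=3: r + 2k = 552.698454… → ⌈·⌉ = 553
j=4: r + 3k = 747.971181… → ⌈·⌉ = 748
j=5: r + 4k = 943.243909… → ⌈·⌉ = 944
j=6: r + 5k = 1138.516636… → ⌈·⌉ = 1139
j=7: r + 6k = 1333.789363… → ⌈·⌉ = 1334
j=8: r + 7k = 1529.062090… → ⌈·⌉ = 1530
j=9: r + 8k = 1724.334818… → ⌈·⌉ = 1725
j=10: r + 9k = 1919.607545… → ⌈·⌉ = 1920
j=11: r + 10k = 2114.880272… → ⌈·⌉ = 2115

163, 358, 553, 748, 944, 1139, 1334, 1530, 1725, 1920, 2115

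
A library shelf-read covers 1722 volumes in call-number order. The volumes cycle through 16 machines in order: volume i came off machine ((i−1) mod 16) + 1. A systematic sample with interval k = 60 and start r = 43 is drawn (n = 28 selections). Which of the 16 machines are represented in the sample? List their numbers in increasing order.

3, 7, 11, 15

Consecutive selections differ by k = 60, so their machine numbers differ by 60 mod 16 = 12.
gcd(60, 16) = 4, so the sample visits 16/4 = 4 distinct residues mod 16.
Start 43 is machine 11; the machines hit are 3, 7, 11, 15.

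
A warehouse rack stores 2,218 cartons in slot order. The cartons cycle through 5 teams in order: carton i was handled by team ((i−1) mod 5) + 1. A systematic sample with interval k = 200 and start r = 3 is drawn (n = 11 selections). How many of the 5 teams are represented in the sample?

Consecutive selections differ by k = 200, so their team numbers differ by 200 mod 5 = 0.
gcd(200, 5) = 5, so the sample visits 5/5 = 1 distinct residues mod 5.
Start 3 is team 3; the teams hit are 3.

1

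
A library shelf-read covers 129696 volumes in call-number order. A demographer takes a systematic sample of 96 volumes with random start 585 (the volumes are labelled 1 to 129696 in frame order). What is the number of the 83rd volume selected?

k = 129696/96 = 1351
83rd selection = r + (83−1)·k = 585 + 82×1351 = 585 + 110782 = 111367

111367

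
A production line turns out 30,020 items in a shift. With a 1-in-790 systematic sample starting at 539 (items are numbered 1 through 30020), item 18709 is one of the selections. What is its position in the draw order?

k = 790
position = (18709 − 539)/790 + 1 = 18170/790 + 1 = 23 + 1 = 24

24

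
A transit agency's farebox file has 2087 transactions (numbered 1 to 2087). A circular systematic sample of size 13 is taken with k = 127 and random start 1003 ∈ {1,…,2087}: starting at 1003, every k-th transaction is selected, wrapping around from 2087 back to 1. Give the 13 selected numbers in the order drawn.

Selection 1: 1003
Selection 2: 1003 + 127 = 1130
Selection 3: 1130 + 127 = 1257
Selection 4: 1257 + 127 = 1384
Selection 5: 1384 + 127 = 1511
Selection 6: 1511 + 127 = 1638
Selection 7: 1638 + 127 = 1765
Selection 8: 1765 + 127 = 1892
Selection 9: 1892 + 127 = 2019
Selection 10: 2019 + 127 = 2146 → 2146 − 2087 = 59
Selection 11: 59 + 127 = 186
Selection 12: 186 + 127 = 313
Selection 13: 313 + 127 = 440

1003, 1130, 1257, 1384, 1511, 1638, 1765, 1892, 2019, 59, 186, 313, 440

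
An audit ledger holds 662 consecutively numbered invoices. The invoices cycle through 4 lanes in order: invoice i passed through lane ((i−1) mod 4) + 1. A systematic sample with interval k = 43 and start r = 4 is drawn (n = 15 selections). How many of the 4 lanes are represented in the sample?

4

Consecutive selections differ by k = 43, so their lane numbers differ by 43 mod 4 = 3.
gcd(43, 4) = 1, so the sample visits 4/1 = 4 distinct residues mod 4.
Start 4 is lane 4; the lanes hit are 1, 2, 3, 4.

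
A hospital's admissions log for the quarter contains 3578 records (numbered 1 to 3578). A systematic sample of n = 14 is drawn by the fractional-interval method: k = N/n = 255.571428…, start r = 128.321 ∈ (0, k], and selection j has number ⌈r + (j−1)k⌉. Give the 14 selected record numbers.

j=1: r + 0k = 128.321 → ⌈·⌉ = 129
j=2: r + 1k = 383.892428… → ⌈·⌉ = 384
j=3: r + 2k = 639.463857… → ⌈·⌉ = 640
j=4: r + 3k = 895.035285… → ⌈·⌉ = 896
j=5: r + 4k = 1150.606714… → ⌈·⌉ = 1151
j=6: r + 5k = 1406.178142… → ⌈·⌉ = 1407
j=7: r + 6k = 1661.749571… → ⌈·⌉ = 1662
j=8: r + 7k = 1917.321 → ⌈·⌉ = 1918
j=9: r + 8k = 2172.892428… → ⌈·⌉ = 2173
j=10: r + 9k = 2428.463857… → ⌈·⌉ = 2429
j=11: r + 10k = 2684.035285… → ⌈·⌉ = 2685
j=12: r + 11k = 2939.606714… → ⌈·⌉ = 2940
j=13: r + 12k = 3195.178142… → ⌈·⌉ = 3196
j=14: r + 13k = 3450.749571… → ⌈·⌉ = 3451

129, 384, 640, 896, 1151, 1407, 1662, 1918, 2173, 2429, 2685, 2940, 3196, 3451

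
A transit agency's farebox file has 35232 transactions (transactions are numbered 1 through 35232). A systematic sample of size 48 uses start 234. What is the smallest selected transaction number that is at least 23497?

23722

k = 35232/48 = 734
Steps past start: ⌈(23497 − 234)/734⌉ = ⌈23263/734⌉ = 32
Selected transaction: 234 + 32×734 = 23722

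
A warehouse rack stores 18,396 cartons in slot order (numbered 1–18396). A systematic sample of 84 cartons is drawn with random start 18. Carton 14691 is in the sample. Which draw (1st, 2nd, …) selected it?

k = 18396/84 = 219
position = (14691 − 18)/219 + 1 = 14673/219 + 1 = 67 + 1 = 68

68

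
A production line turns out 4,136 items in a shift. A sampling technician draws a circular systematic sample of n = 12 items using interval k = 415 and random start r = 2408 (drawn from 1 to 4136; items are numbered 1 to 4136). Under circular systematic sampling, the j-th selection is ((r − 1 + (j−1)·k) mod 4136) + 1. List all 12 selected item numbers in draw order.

Selection 1: 2408
Selection 2: 2408 + 415 = 2823
Selection 3: 2823 + 415 = 3238
Selection 4: 3238 + 415 = 3653
Selection 5: 3653 + 415 = 4068
Selection 6: 4068 + 415 = 4483 → 4483 − 4136 = 347
Selection 7: 347 + 415 = 762
Selection 8: 762 + 415 = 1177
Selection 9: 1177 + 415 = 1592
Selection 10: 1592 + 415 = 2007
Selection 11: 2007 + 415 = 2422
Selection 12: 2422 + 415 = 2837

2408, 2823, 3238, 3653, 4068, 347, 762, 1177, 1592, 2007, 2422, 2837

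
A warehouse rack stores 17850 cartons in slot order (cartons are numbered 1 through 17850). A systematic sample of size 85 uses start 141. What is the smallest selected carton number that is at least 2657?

2661

k = 17850/85 = 210
Steps past start: ⌈(2657 − 141)/210⌉ = ⌈2516/210⌉ = 12
Selected carton: 141 + 12×210 = 2661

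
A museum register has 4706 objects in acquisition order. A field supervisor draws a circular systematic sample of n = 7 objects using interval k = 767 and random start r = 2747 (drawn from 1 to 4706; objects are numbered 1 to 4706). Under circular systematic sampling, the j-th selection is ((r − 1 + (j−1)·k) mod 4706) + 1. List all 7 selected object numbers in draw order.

2747, 3514, 4281, 342, 1109, 1876, 2643

Selection 1: 2747
Selection 2: 2747 + 767 = 3514
Selection 3: 3514 + 767 = 4281
Selection 4: 4281 + 767 = 5048 → 5048 − 4706 = 342
Selection 5: 342 + 767 = 1109
Selection 6: 1109 + 767 = 1876
Selection 7: 1876 + 767 = 2643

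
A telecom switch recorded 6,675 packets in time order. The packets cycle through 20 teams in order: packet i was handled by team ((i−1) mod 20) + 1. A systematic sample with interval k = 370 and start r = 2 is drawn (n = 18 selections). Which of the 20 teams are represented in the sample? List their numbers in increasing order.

Consecutive selections differ by k = 370, so their team numbers differ by 370 mod 20 = 10.
gcd(370, 20) = 10, so the sample visits 20/10 = 2 distinct residues mod 20.
Start 2 is team 2; the teams hit are 2, 12.

2, 12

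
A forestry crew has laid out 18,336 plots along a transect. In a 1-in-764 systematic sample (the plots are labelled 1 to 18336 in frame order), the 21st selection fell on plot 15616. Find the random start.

336

k = 764
r = 15616 − (21−1)×764 = 15616 − 15280 = 336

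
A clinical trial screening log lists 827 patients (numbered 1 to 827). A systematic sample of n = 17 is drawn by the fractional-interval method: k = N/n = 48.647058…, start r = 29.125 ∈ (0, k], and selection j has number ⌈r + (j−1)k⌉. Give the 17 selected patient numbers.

j=1: r + 0k = 29.125 → ⌈·⌉ = 30
j=2: r + 1k = 77.772058… → ⌈·⌉ = 78
j=3: r + 2k = 126.419117… → ⌈·⌉ = 127
j=4: r + 3k = 175.066176… → ⌈·⌉ = 176
j=5: r + 4k = 223.713235… → ⌈·⌉ = 224
j=6: r + 5k = 272.360294… → ⌈·⌉ = 273
j=7: r + 6k = 321.007352… → ⌈·⌉ = 322
j=8: r + 7k = 369.654411… → ⌈·⌉ = 370
j=9: r + 8k = 418.301470… → ⌈·⌉ = 419
j=10: r + 9k = 466.948529… → ⌈·⌉ = 467
j=11: r + 10k = 515.595588… → ⌈·⌉ = 516
j=12: r + 11k = 564.242647… → ⌈·⌉ = 565
j=13: r + 12k = 612.889705… → ⌈·⌉ = 613
j=14: r + 13k = 661.536764… → ⌈·⌉ = 662
j=15: r + 14k = 710.183823… → ⌈·⌉ = 711
j=16: r + 15k = 758.830882… → ⌈·⌉ = 759
j=17: r + 16k = 807.477941… → ⌈·⌉ = 808

30, 78, 127, 176, 224, 273, 322, 370, 419, 467, 516, 565, 613, 662, 711, 759, 808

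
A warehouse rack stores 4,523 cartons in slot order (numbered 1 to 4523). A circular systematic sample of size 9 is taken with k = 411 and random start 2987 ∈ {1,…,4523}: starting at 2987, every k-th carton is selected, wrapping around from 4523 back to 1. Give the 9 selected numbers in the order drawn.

Selection 1: 2987
Selection 2: 2987 + 411 = 3398
Selection 3: 3398 + 411 = 3809
Selection 4: 3809 + 411 = 4220
Selection 5: 4220 + 411 = 4631 → 4631 − 4523 = 108
Selection 6: 108 + 411 = 519
Selection 7: 519 + 411 = 930
Selection 8: 930 + 411 = 1341
Selection 9: 1341 + 411 = 1752

2987, 3398, 3809, 4220, 108, 519, 930, 1341, 1752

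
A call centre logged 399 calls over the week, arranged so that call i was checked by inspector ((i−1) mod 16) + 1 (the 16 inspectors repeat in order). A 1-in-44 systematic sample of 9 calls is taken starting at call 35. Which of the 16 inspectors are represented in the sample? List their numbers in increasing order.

3, 7, 11, 15

Consecutive selections differ by k = 44, so their inspector numbers differ by 44 mod 16 = 12.
gcd(44, 16) = 4, so the sample visits 16/4 = 4 distinct residues mod 16.
Start 35 is inspector 3; the inspectors hit are 3, 7, 11, 15.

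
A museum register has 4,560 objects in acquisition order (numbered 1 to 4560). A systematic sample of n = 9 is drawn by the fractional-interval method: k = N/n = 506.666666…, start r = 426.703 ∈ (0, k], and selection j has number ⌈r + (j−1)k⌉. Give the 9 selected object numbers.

427, 934, 1441, 1947, 2454, 2961, 3467, 3974, 4481

j=1: r + 0k = 426.703 → ⌈·⌉ = 427
j=2: r + 1k = 933.369666… → ⌈·⌉ = 934
j=3: r + 2k = 1440.036333… → ⌈·⌉ = 1441
j=4: r + 3k = 1946.703 → ⌈·⌉ = 1947
j=5: r + 4k = 2453.369666… → ⌈·⌉ = 2454
j=6: r + 5k = 2960.036333… → ⌈·⌉ = 2961
j=7: r + 6k = 3466.703 → ⌈·⌉ = 3467
j=8: r + 7k = 3973.369666… → ⌈·⌉ = 3974
j=9: r + 8k = 4480.036333… → ⌈·⌉ = 4481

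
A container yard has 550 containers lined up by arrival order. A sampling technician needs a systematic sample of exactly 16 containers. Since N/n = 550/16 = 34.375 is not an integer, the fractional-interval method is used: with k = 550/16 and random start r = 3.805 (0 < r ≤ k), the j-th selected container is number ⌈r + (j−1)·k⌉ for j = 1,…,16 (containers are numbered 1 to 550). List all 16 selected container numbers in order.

j=1: r + 0k = 3.805 → ⌈·⌉ = 4
j=2: r + 1k = 38.18 → ⌈·⌉ = 39
j=3: r + 2k = 72.555 → ⌈·⌉ = 73
j=4: r + 3k = 106.93 → ⌈·⌉ = 107
j=5: r + 4k = 141.305 → ⌈·⌉ = 142
j=6: r + 5k = 175.68 → ⌈·⌉ = 176
j=7: r + 6k = 210.055 → ⌈·⌉ = 211
j=8: r + 7k = 244.43 → ⌈·⌉ = 245
j=9: r + 8k = 278.805 → ⌈·⌉ = 279
j=10: r + 9k = 313.18 → ⌈·⌉ = 314
j=11: r + 10k = 347.555 → ⌈·⌉ = 348
j=12: r + 11k = 381.93 → ⌈·⌉ = 382
j=13: r + 12k = 416.305 → ⌈·⌉ = 417
j=14: r + 13k = 450.68 → ⌈·⌉ = 451
j=15: r + 14k = 485.055 → ⌈·⌉ = 486
j=16: r + 15k = 519.43 → ⌈·⌉ = 520

4, 39, 73, 107, 142, 176, 211, 245, 279, 314, 348, 382, 417, 451, 486, 520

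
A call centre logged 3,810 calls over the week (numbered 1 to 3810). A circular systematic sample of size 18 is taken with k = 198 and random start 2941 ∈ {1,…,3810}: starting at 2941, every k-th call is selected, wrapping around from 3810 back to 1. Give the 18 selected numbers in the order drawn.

2941, 3139, 3337, 3535, 3733, 121, 319, 517, 715, 913, 1111, 1309, 1507, 1705, 1903, 2101, 2299, 2497

Selection 1: 2941
Selection 2: 2941 + 198 = 3139
Selection 3: 3139 + 198 = 3337
Selection 4: 3337 + 198 = 3535
Selection 5: 3535 + 198 = 3733
Selection 6: 3733 + 198 = 3931 → 3931 − 3810 = 121
Selection 7: 121 + 198 = 319
Selection 8: 319 + 198 = 517
Selection 9: 517 + 198 = 715
Selection 10: 715 + 198 = 913
Selection 11: 913 + 198 = 1111
Selection 12: 1111 + 198 = 1309
Selection 13: 1309 + 198 = 1507
Selection 14: 1507 + 198 = 1705
Selection 15: 1705 + 198 = 1903
Selection 16: 1903 + 198 = 2101
Selection 17: 2101 + 198 = 2299
Selection 18: 2299 + 198 = 2497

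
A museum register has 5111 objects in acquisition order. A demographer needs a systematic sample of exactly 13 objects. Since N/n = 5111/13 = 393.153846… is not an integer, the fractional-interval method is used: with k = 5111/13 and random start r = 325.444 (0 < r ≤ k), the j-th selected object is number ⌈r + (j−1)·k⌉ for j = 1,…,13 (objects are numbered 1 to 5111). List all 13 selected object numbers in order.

j=1: r + 0k = 325.444 → ⌈·⌉ = 326
j=2: r + 1k = 718.597846… → ⌈·⌉ = 719
j=3: r + 2k = 1111.751692… → ⌈·⌉ = 1112
j=4: r + 3k = 1504.905538… → ⌈·⌉ = 1505
j=5: r + 4k = 1898.059384… → ⌈·⌉ = 1899
j=6: r + 5k = 2291.213230… → ⌈·⌉ = 2292
j=7: r + 6k = 2684.367076… → ⌈·⌉ = 2685
j=8: r + 7k = 3077.520923… → ⌈·⌉ = 3078
j=9: r + 8k = 3470.674769… → ⌈·⌉ = 3471
j=10: r + 9k = 3863.828615… → ⌈·⌉ = 3864
j=11: r + 10k = 4256.982461… → ⌈·⌉ = 4257
j=12: r + 11k = 4650.136307… → ⌈·⌉ = 4651
j=13: r + 12k = 5043.290153… → ⌈·⌉ = 5044

326, 719, 1112, 1505, 1899, 2292, 2685, 3078, 3471, 3864, 4257, 4651, 5044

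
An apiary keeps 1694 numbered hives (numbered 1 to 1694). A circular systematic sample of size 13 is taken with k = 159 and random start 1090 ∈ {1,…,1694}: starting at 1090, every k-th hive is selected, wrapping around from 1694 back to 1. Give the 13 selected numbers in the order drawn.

1090, 1249, 1408, 1567, 32, 191, 350, 509, 668, 827, 986, 1145, 1304

Selection 1: 1090
Selection 2: 1090 + 159 = 1249
Selection 3: 1249 + 159 = 1408
Selection 4: 1408 + 159 = 1567
Selection 5: 1567 + 159 = 1726 → 1726 − 1694 = 32
Selection 6: 32 + 159 = 191
Selection 7: 191 + 159 = 350
Selection 8: 350 + 159 = 509
Selection 9: 509 + 159 = 668
Selection 10: 668 + 159 = 827
Selection 11: 827 + 159 = 986
Selection 12: 986 + 159 = 1145
Selection 13: 1145 + 159 = 1304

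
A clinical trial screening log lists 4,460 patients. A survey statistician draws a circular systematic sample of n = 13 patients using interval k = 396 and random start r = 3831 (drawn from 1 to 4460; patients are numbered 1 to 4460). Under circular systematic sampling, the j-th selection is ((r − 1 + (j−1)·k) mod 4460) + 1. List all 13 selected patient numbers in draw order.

3831, 4227, 163, 559, 955, 1351, 1747, 2143, 2539, 2935, 3331, 3727, 4123

Selection 1: 3831
Selection 2: 3831 + 396 = 4227
Selection 3: 4227 + 396 = 4623 → 4623 − 4460 = 163
Selection 4: 163 + 396 = 559
Selection 5: 559 + 396 = 955
Selection 6: 955 + 396 = 1351
Selection 7: 1351 + 396 = 1747
Selection 8: 1747 + 396 = 2143
Selection 9: 2143 + 396 = 2539
Selection 10: 2539 + 396 = 2935
Selection 11: 2935 + 396 = 3331
Selection 12: 3331 + 396 = 3727
Selection 13: 3727 + 396 = 4123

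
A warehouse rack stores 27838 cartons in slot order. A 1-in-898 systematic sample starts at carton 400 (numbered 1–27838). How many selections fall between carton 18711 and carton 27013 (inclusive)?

9

k = 898
First selection ≥ 18711: 400 + ⌈(18711−400)/898⌉·898 = 400 + 21×898 = 19258
Last selection ≤ 27013: 400 + ⌊(27013−400)/898⌋·898 = 400 + 29×898 = 26442
Count = 29 − 21 + 1 = 9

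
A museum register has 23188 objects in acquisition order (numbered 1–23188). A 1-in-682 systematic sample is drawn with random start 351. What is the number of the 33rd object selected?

k = 682
33rd selection = r + (33−1)·k = 351 + 32×682 = 351 + 21824 = 22175

22175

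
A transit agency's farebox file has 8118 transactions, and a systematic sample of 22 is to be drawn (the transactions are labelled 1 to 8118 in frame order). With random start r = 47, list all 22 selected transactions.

47, 416, 785, 1154, 1523, 1892, 2261, 2630, 2999, 3368, 3737, 4106, 4475, 4844, 5213, 5582, 5951, 6320, 6689, 7058, 7427, 7796

k = N/n = 8118/22 = 369
transaction 1: 47
transaction 2: 47 + 369 = 416
transaction 3: 416 + 369 = 785
transaction 4: 785 + 369 = 1154
transaction 5: 1154 + 369 = 1523
transaction 6: 1523 + 369 = 1892
transaction 7: 1892 + 369 = 2261
transaction 8: 2261 + 369 = 2630
transaction 9: 2630 + 369 = 2999
transaction 10: 2999 + 369 = 3368
transaction 11: 3368 + 369 = 3737
transaction 12: 3737 + 369 = 4106
transaction 13: 4106 + 369 = 4475
transaction 14: 4475 + 369 = 4844
transaction 15: 4844 + 369 = 5213
transaction 16: 5213 + 369 = 5582
transaction 17: 5582 + 369 = 5951
transaction 18: 5951 + 369 = 6320
transaction 19: 6320 + 369 = 6689
transaction 20: 6689 + 369 = 7058
transaction 21: 7058 + 369 = 7427
transaction 22: 7427 + 369 = 7796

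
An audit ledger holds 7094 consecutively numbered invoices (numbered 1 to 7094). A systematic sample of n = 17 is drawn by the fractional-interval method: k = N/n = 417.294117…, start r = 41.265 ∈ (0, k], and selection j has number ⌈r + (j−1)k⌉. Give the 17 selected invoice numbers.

j=1: r + 0k = 41.265 → ⌈·⌉ = 42
j=2: r + 1k = 458.559117… → ⌈·⌉ = 459
j=3: r + 2k = 875.853235… → ⌈·⌉ = 876
j=4: r + 3k = 1293.147352… → ⌈·⌉ = 1294
j=5: r + 4k = 1710.441470… → ⌈·⌉ = 1711
j=6: r + 5k = 2127.735588… → ⌈·⌉ = 2128
j=7: r + 6k = 2545.029705… → ⌈·⌉ = 2546
j=8: r + 7k = 2962.323823… → ⌈·⌉ = 2963
j=9: r + 8k = 3379.617941… → ⌈·⌉ = 3380
j=10: r + 9k = 3796.912058… → ⌈·⌉ = 3797
j=11: r + 10k = 4214.206176… → ⌈·⌉ = 4215
j=12: r + 11k = 4631.500294… → ⌈·⌉ = 4632
j=13: r + 12k = 5048.794411… → ⌈·⌉ = 5049
j=14: r + 13k = 5466.088529… → ⌈·⌉ = 5467
j=15: r + 14k = 5883.382647… → ⌈·⌉ = 5884
j=16: r + 15k = 6300.676764… → ⌈·⌉ = 6301
j=17: r + 16k = 6717.970882… → ⌈·⌉ = 6718

42, 459, 876, 1294, 1711, 2128, 2546, 2963, 3380, 3797, 4215, 4632, 5049, 5467, 5884, 6301, 6718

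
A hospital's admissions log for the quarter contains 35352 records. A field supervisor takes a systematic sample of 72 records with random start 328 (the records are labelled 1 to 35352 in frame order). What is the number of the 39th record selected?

18986

k = 35352/72 = 491
39th selection = r + (39−1)·k = 328 + 38×491 = 328 + 18658 = 18986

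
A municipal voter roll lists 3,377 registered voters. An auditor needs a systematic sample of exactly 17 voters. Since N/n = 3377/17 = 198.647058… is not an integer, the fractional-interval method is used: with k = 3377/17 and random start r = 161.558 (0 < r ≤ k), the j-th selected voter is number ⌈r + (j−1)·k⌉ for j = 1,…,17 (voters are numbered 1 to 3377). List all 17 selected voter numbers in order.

162, 361, 559, 758, 957, 1155, 1354, 1553, 1751, 1950, 2149, 2347, 2546, 2744, 2943, 3142, 3340

j=1: r + 0k = 161.558 → ⌈·⌉ = 162
j=2: r + 1k = 360.205058… → ⌈·⌉ = 361
j=3: r + 2k = 558.852117… → ⌈·⌉ = 559
j=4: r + 3k = 757.499176… → ⌈·⌉ = 758
j=5: r + 4k = 956.146235… → ⌈·⌉ = 957
j=6: r + 5k = 1154.793294… → ⌈·⌉ = 1155
j=7: r + 6k = 1353.440352… → ⌈·⌉ = 1354
j=8: r + 7k = 1552.087411… → ⌈·⌉ = 1553
j=9: r + 8k = 1750.734470… → ⌈·⌉ = 1751
j=10: r + 9k = 1949.381529… → ⌈·⌉ = 1950
j=11: r + 10k = 2148.028588… → ⌈·⌉ = 2149
j=12: r + 11k = 2346.675647… → ⌈·⌉ = 2347
j=13: r + 12k = 2545.322705… → ⌈·⌉ = 2546
j=14: r + 13k = 2743.969764… → ⌈·⌉ = 2744
j=15: r + 14k = 2942.616823… → ⌈·⌉ = 2943
j=16: r + 15k = 3141.263882… → ⌈·⌉ = 3142
j=17: r + 16k = 3339.910941… → ⌈·⌉ = 3340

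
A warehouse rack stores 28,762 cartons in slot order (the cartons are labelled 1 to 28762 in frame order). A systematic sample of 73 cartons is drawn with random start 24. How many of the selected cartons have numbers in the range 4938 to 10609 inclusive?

k = 28762/73 = 394
First selection ≥ 4938: 24 + ⌈(4938−24)/394⌉·394 = 24 + 13×394 = 5146
Last selection ≤ 10609: 24 + ⌊(10609−24)/394⌋·394 = 24 + 26×394 = 10268
Count = 26 − 13 + 1 = 14

14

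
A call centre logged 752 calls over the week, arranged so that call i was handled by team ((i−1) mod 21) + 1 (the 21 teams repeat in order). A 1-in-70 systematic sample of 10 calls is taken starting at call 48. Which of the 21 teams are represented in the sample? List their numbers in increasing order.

Consecutive selections differ by k = 70, so their team numbers differ by 70 mod 21 = 7.
gcd(70, 21) = 7, so the sample visits 21/7 = 3 distinct residues mod 21.
Start 48 is team 6; the teams hit are 6, 13, 20.

6, 13, 20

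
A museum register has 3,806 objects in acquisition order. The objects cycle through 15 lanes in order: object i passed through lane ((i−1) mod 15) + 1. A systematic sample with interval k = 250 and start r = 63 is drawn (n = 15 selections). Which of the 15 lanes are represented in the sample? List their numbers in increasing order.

Consecutive selections differ by k = 250, so their lane numbers differ by 250 mod 15 = 10.
gcd(250, 15) = 5, so the sample visits 15/5 = 3 distinct residues mod 15.
Start 63 is lane 3; the lanes hit are 3, 8, 13.

3, 8, 13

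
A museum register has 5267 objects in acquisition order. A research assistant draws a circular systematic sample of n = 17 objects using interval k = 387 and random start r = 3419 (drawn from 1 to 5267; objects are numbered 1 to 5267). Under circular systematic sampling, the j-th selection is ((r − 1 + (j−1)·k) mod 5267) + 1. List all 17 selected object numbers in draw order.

3419, 3806, 4193, 4580, 4967, 87, 474, 861, 1248, 1635, 2022, 2409, 2796, 3183, 3570, 3957, 4344

Selection 1: 3419
Selection 2: 3419 + 387 = 3806
Selection 3: 3806 + 387 = 4193
Selection 4: 4193 + 387 = 4580
Selection 5: 4580 + 387 = 4967
Selection 6: 4967 + 387 = 5354 → 5354 − 5267 = 87
Selection 7: 87 + 387 = 474
Selection 8: 474 + 387 = 861
Selection 9: 861 + 387 = 1248
Selection 10: 1248 + 387 = 1635
Selection 11: 1635 + 387 = 2022
Selection 12: 2022 + 387 = 2409
Selection 13: 2409 + 387 = 2796
Selection 14: 2796 + 387 = 3183
Selection 15: 3183 + 387 = 3570
Selection 16: 3570 + 387 = 3957
Selection 17: 3957 + 387 = 4344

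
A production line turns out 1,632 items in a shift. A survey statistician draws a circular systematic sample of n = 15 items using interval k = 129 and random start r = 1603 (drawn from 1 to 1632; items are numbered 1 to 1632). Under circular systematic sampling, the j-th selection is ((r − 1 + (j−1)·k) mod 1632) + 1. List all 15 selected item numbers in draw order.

1603, 100, 229, 358, 487, 616, 745, 874, 1003, 1132, 1261, 1390, 1519, 16, 145

Selection 1: 1603
Selection 2: 1603 + 129 = 1732 → 1732 − 1632 = 100
Selection 3: 100 + 129 = 229
Selection 4: 229 + 129 = 358
Selection 5: 358 + 129 = 487
Selection 6: 487 + 129 = 616
Selection 7: 616 + 129 = 745
Selection 8: 745 + 129 = 874
Selection 9: 874 + 129 = 1003
Selection 10: 1003 + 129 = 1132
Selection 11: 1132 + 129 = 1261
Selection 12: 1261 + 129 = 1390
Selection 13: 1390 + 129 = 1519
Selection 14: 1519 + 129 = 1648 → 1648 − 1632 = 16
Selection 15: 16 + 129 = 145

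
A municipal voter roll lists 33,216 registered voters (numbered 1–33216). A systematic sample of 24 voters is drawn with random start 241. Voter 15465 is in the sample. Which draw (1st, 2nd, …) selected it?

k = 33216/24 = 1384
position = (15465 − 241)/1384 + 1 = 15224/1384 + 1 = 11 + 1 = 12

12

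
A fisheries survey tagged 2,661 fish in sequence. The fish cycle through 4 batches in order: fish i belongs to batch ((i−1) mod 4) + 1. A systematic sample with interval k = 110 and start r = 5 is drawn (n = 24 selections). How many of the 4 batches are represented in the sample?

2

Consecutive selections differ by k = 110, so their batch numbers differ by 110 mod 4 = 2.
gcd(110, 4) = 2, so the sample visits 4/2 = 2 distinct residues mod 4.
Start 5 is batch 1; the batches hit are 1, 3.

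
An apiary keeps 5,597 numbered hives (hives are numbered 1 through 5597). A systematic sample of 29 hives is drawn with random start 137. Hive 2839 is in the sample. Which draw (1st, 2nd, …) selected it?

15

k = 5597/29 = 193
position = (2839 − 137)/193 + 1 = 2702/193 + 1 = 14 + 1 = 15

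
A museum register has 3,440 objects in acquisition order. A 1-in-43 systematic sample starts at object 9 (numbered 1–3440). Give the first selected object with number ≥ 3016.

k = 43
Steps past start: ⌈(3016 − 9)/43⌉ = ⌈3007/43⌉ = 70
Selected object: 9 + 70×43 = 3019

3019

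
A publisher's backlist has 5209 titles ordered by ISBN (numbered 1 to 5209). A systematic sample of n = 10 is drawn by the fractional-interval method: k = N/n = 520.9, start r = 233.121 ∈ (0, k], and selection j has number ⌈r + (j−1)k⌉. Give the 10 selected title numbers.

234, 755, 1275, 1796, 2317, 2838, 3359, 3880, 4401, 4922

j=1: r + 0k = 233.121 → ⌈·⌉ = 234
j=2: r + 1k = 754.021 → ⌈·⌉ = 755
j=3: r + 2k = 1274.921 → ⌈·⌉ = 1275
j=4: r + 3k = 1795.821 → ⌈·⌉ = 1796
j=5: r + 4k = 2316.721 → ⌈·⌉ = 2317
j=6: r + 5k = 2837.621 → ⌈·⌉ = 2838
j=7: r + 6k = 3358.521 → ⌈·⌉ = 3359
j=8: r + 7k = 3879.421 → ⌈·⌉ = 3880
j=9: r + 8k = 4400.321 → ⌈·⌉ = 4401
j=10: r + 9k = 4921.221 → ⌈·⌉ = 4922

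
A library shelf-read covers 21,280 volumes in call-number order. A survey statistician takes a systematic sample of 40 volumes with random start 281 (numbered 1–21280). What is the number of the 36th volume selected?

k = 21280/40 = 532
36th selection = r + (36−1)·k = 281 + 35×532 = 281 + 18620 = 18901

18901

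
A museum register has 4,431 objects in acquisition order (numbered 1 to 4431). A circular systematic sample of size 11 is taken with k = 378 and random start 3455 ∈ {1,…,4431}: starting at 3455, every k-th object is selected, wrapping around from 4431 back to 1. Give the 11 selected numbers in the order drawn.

Selection 1: 3455
Selection 2: 3455 + 378 = 3833
Selection 3: 3833 + 378 = 4211
Selection 4: 4211 + 378 = 4589 → 4589 − 4431 = 158
Selection 5: 158 + 378 = 536
Selection 6: 536 + 378 = 914
Selection 7: 914 + 378 = 1292
Selection 8: 1292 + 378 = 1670
Selection 9: 1670 + 378 = 2048
Selection 10: 2048 + 378 = 2426
Selection 11: 2426 + 378 = 2804

3455, 3833, 4211, 158, 536, 914, 1292, 1670, 2048, 2426, 2804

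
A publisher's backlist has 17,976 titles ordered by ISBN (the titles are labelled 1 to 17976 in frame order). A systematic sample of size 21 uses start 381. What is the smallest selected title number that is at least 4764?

k = 17976/21 = 856
Steps past start: ⌈(4764 − 381)/856⌉ = ⌈4383/856⌉ = 6
Selected title: 381 + 6×856 = 5517

5517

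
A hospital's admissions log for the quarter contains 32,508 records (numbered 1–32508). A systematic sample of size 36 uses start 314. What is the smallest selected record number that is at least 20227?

21083

k = 32508/36 = 903
Steps past start: ⌈(20227 − 314)/903⌉ = ⌈19913/903⌉ = 23
Selected record: 314 + 23×903 = 21083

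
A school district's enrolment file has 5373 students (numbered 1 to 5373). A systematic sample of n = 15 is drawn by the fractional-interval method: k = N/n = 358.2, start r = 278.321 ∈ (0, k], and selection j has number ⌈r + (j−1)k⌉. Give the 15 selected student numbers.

j=1: r + 0k = 278.321 → ⌈·⌉ = 279
j=2: r + 1k = 636.521 → ⌈·⌉ = 637
j=3: r + 2k = 994.721 → ⌈·⌉ = 995
j=4: r + 3k = 1352.921 → ⌈·⌉ = 1353
j=5: r + 4k = 1711.121 → ⌈·⌉ = 1712
j=6: r + 5k = 2069.321 → ⌈·⌉ = 2070
j=7: r + 6k = 2427.521 → ⌈·⌉ = 2428
j=8: r + 7k = 2785.721 → ⌈·⌉ = 2786
j=9: r + 8k = 3143.921 → ⌈·⌉ = 3144
j=10: r + 9k = 3502.121 → ⌈·⌉ = 3503
j=11: r + 10k = 3860.321 → ⌈·⌉ = 3861
j=12: r + 11k = 4218.521 → ⌈·⌉ = 4219
j=13: r + 12k = 4576.721 → ⌈·⌉ = 4577
j=14: r + 13k = 4934.921 → ⌈·⌉ = 4935
j=15: r + 14k = 5293.121 → ⌈·⌉ = 5294

279, 637, 995, 1353, 1712, 2070, 2428, 2786, 3144, 3503, 3861, 4219, 4577, 4935, 5294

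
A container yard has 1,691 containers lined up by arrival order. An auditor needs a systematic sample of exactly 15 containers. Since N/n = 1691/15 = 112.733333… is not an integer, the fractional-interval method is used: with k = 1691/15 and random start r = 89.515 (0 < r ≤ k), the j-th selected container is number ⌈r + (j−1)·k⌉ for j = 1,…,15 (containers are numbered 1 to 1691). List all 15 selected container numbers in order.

j=1: r + 0k = 89.515 → ⌈·⌉ = 90
j=2: r + 1k = 202.248333… → ⌈·⌉ = 203
j=3: r + 2k = 314.981666… → ⌈·⌉ = 315
j=4: r + 3k = 427.715 → ⌈·⌉ = 428
j=5: r + 4k = 540.448333… → ⌈·⌉ = 541
j=6: r + 5k = 653.181666… → ⌈·⌉ = 654
j=7: r + 6k = 765.915 → ⌈·⌉ = 766
j=8: r + 7k = 878.648333… → ⌈·⌉ = 879
j=9: r + 8k = 991.381666… → ⌈·⌉ = 992
j=10: r + 9k = 1104.115 → ⌈·⌉ = 1105
j=11: r + 10k = 1216.848333… → ⌈·⌉ = 1217
j=12: r + 11k = 1329.581666… → ⌈·⌉ = 1330
j=13: r + 12k = 1442.315 → ⌈·⌉ = 1443
j=14: r + 13k = 1555.048333… → ⌈·⌉ = 1556
j=15: r + 14k = 1667.781666… → ⌈·⌉ = 1668

90, 203, 315, 428, 541, 654, 766, 879, 992, 1105, 1217, 1330, 1443, 1556, 1668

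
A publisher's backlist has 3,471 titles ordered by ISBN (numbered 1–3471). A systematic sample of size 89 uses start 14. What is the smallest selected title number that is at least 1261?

1262

k = 3471/89 = 39
Steps past start: ⌈(1261 − 14)/39⌉ = ⌈1247/39⌉ = 32
Selected title: 14 + 32×39 = 1262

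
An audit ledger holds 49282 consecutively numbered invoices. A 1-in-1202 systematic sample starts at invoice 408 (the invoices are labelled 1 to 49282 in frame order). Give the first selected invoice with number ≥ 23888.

24448

k = 1202
Steps past start: ⌈(23888 − 408)/1202⌉ = ⌈23480/1202⌉ = 20
Selected invoice: 408 + 20×1202 = 24448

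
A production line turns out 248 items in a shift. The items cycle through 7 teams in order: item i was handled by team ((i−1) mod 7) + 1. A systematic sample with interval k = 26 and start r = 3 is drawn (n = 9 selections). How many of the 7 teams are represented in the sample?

Consecutive selections differ by k = 26, so their team numbers differ by 26 mod 7 = 5.
gcd(26, 7) = 1, so the sample visits 7/1 = 7 distinct residues mod 7.
Start 3 is team 3; the teams hit are 1, 2, 3, 4, 5, 6, 7.

7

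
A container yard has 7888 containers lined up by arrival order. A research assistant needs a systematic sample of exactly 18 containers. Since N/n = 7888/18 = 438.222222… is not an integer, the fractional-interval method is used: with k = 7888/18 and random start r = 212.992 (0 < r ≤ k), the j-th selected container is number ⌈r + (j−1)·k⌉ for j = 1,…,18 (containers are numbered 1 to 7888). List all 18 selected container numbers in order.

213, 652, 1090, 1528, 1966, 2405, 2843, 3281, 3719, 4157, 4596, 5034, 5472, 5910, 6349, 6787, 7225, 7663

j=1: r + 0k = 212.992 → ⌈·⌉ = 213
j=2: r + 1k = 651.214222… → ⌈·⌉ = 652
j=3: r + 2k = 1089.436444… → ⌈·⌉ = 1090
j=4: r + 3k = 1527.658666… → ⌈·⌉ = 1528
j=5: r + 4k = 1965.880888… → ⌈·⌉ = 1966
j=6: r + 5k = 2404.103111… → ⌈·⌉ = 2405
j=7: r + 6k = 2842.325333… → ⌈·⌉ = 2843
j=8: r + 7k = 3280.547555… → ⌈·⌉ = 3281
j=9: r + 8k = 3718.769777… → ⌈·⌉ = 3719
j=10: r + 9k = 4156.992 → ⌈·⌉ = 4157
j=11: r + 10k = 4595.214222… → ⌈·⌉ = 4596
j=12: r + 11k = 5033.436444… → ⌈·⌉ = 5034
j=13: r + 12k = 5471.658666… → ⌈·⌉ = 5472
j=14: r + 13k = 5909.880888… → ⌈·⌉ = 5910
j=15: r + 14k = 6348.103111… → ⌈·⌉ = 6349
j=16: r + 15k = 6786.325333… → ⌈·⌉ = 6787
j=17: r + 16k = 7224.547555… → ⌈·⌉ = 7225
j=18: r + 17k = 7662.769777… → ⌈·⌉ = 7663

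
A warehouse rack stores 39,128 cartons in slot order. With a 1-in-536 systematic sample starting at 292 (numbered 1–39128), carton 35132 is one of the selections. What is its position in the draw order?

66

k = 536
position = (35132 − 292)/536 + 1 = 34840/536 + 1 = 65 + 1 = 66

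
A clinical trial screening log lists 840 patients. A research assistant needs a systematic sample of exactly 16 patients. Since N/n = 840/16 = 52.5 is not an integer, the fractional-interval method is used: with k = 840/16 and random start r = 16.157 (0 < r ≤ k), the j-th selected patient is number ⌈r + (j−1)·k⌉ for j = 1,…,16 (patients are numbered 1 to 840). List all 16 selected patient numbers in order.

j=1: r + 0k = 16.157 → ⌈·⌉ = 17
j=2: r + 1k = 68.657 → ⌈·⌉ = 69
j=3: r + 2k = 121.157 → ⌈·⌉ = 122
j=4: r + 3k = 173.657 → ⌈·⌉ = 174
j=5: r + 4k = 226.157 → ⌈·⌉ = 227
j=6: r + 5k = 278.657 → ⌈·⌉ = 279
j=7: r + 6k = 331.157 → ⌈·⌉ = 332
j=8: r + 7k = 383.657 → ⌈·⌉ = 384
j=9: r + 8k = 436.157 → ⌈·⌉ = 437
j=10: r + 9k = 488.657 → ⌈·⌉ = 489
j=11: r + 10k = 541.157 → ⌈·⌉ = 542
j=12: r + 11k = 593.657 → ⌈·⌉ = 594
j=13: r + 12k = 646.157 → ⌈·⌉ = 647
j=14: r + 13k = 698.657 → ⌈·⌉ = 699
j=15: r + 14k = 751.157 → ⌈·⌉ = 752
j=16: r + 15k = 803.657 → ⌈·⌉ = 804

17, 69, 122, 174, 227, 279, 332, 384, 437, 489, 542, 594, 647, 699, 752, 804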